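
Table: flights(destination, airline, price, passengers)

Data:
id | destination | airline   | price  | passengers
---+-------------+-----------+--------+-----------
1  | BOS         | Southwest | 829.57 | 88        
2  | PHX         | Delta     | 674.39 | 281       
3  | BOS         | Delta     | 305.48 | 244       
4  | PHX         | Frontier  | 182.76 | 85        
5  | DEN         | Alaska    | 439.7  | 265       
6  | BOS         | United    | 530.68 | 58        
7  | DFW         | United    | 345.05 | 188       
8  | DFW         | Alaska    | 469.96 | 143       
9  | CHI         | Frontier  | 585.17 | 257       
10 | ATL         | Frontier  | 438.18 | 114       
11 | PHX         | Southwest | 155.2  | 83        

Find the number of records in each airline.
SELECT airline, COUNT(*) as count
FROM flights
GROUP BY airline

Result:
  Alaska: 2
  Delta: 2
  Frontier: 3
  Southwest: 2
  United: 2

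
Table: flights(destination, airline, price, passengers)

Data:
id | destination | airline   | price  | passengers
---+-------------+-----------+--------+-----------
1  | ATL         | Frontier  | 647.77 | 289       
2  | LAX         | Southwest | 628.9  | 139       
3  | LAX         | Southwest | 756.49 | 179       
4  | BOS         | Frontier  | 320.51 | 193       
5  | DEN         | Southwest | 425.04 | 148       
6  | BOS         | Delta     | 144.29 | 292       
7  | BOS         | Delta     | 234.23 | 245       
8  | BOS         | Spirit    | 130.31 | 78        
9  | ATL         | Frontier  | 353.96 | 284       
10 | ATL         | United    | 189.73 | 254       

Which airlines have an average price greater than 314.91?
SELECT airline, AVG(price)
FROM flights
GROUP BY airline
HAVING AVG(price) > 314.91

Result:
  Frontier: avg=440.75
  Southwest: avg=603.48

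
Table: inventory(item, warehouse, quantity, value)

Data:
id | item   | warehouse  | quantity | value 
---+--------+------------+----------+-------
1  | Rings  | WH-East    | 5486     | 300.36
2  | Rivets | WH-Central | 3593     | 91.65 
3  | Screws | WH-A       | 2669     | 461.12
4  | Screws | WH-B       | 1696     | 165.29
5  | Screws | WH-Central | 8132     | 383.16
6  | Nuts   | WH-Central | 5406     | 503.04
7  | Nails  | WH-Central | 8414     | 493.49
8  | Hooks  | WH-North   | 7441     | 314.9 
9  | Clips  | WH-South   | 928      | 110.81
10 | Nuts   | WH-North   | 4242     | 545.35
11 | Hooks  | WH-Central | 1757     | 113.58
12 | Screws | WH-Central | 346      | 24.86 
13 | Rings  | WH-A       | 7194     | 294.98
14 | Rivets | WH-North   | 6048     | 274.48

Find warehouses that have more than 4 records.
SELECT warehouse, COUNT(*) as cnt
FROM inventory
GROUP BY warehouse
HAVING COUNT(*) > 4

Result:
  WH-Central: 6

Note: HAVING filters groups after aggregation, WHERE filters rows before.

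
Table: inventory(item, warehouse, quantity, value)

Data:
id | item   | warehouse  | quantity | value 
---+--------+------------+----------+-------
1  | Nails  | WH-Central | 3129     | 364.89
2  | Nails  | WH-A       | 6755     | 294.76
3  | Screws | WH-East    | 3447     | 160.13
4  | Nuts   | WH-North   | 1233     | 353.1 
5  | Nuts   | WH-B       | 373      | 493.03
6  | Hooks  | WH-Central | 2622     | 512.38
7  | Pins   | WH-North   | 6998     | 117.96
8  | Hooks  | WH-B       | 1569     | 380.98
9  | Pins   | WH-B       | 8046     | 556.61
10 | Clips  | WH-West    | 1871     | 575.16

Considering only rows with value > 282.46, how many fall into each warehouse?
SELECT warehouse, COUNT(*)
FROM inventory
WHERE value > 282.46
GROUP BY warehouse

Note: WHERE filters rows before grouping.

Result:
  WH-A: 1
  WH-B: 3
  WH-Central: 2
  WH-North: 1
  WH-West: 1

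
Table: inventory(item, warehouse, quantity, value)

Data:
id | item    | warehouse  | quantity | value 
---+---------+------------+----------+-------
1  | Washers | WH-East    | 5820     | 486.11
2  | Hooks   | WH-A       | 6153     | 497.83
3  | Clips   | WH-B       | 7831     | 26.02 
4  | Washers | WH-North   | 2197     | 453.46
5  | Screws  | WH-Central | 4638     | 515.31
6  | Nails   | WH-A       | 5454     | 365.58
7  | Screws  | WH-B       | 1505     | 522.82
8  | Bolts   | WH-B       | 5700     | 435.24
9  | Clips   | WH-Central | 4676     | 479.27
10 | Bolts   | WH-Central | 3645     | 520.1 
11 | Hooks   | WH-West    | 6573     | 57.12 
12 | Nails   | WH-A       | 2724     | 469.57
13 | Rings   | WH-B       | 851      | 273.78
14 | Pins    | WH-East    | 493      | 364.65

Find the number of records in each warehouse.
SELECT warehouse, COUNT(*) as count
FROM inventory
GROUP BY warehouse

Result:
  WH-A: 3
  WH-B: 4
  WH-Central: 3
  WH-East: 2
  WH-North: 1
  WH-West: 1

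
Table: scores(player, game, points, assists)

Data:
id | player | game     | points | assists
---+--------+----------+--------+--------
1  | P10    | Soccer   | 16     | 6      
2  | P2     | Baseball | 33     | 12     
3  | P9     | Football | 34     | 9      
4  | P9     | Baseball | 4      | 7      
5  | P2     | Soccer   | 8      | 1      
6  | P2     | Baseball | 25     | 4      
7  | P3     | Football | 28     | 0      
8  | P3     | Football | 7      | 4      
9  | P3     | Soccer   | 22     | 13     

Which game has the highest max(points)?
SELECT game, MAX(points) as val
FROM scores
GROUP BY game
ORDER BY val DESC
LIMIT 1

Result: Football with max(points) = 34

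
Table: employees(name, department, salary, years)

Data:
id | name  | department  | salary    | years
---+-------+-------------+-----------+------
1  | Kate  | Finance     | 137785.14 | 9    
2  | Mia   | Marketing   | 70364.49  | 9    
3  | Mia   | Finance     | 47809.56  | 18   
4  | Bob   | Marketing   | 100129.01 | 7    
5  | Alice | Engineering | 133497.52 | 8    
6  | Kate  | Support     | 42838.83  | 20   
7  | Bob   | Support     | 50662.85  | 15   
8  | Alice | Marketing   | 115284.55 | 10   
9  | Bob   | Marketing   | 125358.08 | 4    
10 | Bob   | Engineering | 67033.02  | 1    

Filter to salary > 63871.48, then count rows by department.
SELECT department, COUNT(*)
FROM employees
WHERE salary > 63871.48
GROUP BY department

Note: WHERE filters rows before grouping.

Result:
  Engineering: 2
  Finance: 1
  Marketing: 4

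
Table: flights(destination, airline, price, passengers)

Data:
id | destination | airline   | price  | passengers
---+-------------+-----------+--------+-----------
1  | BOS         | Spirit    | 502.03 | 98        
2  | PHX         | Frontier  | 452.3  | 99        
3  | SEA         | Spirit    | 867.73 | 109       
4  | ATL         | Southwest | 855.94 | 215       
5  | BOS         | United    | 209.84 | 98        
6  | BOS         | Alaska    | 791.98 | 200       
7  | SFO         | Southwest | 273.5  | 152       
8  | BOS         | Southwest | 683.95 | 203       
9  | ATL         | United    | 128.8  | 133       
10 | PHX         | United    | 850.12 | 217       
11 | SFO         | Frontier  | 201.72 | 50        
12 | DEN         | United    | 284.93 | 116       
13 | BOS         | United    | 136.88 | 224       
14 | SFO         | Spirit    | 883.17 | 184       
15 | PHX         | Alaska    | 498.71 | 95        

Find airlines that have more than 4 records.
SELECT airline, COUNT(*) as cnt
FROM flights
GROUP BY airline
HAVING COUNT(*) > 4

Result:
  United: 5

Note: HAVING filters groups after aggregation, WHERE filters rows before.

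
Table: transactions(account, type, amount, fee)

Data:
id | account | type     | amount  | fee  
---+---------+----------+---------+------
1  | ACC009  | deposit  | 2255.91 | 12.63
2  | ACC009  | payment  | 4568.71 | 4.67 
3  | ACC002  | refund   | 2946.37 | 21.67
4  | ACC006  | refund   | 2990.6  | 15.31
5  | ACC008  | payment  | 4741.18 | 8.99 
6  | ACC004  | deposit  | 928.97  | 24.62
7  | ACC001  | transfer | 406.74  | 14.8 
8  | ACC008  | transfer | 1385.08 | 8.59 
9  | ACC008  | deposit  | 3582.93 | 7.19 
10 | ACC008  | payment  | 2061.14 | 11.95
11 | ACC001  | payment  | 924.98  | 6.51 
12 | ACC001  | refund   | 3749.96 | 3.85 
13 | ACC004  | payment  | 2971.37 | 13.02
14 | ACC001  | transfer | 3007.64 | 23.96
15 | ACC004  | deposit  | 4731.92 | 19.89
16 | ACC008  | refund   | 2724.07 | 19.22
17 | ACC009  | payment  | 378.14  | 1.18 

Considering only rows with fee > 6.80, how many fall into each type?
SELECT type, COUNT(*)
FROM transactions
WHERE fee > 6.80
GROUP BY type

Note: WHERE filters rows before grouping.

Result:
  deposit: 4
  payment: 3
  refund: 3
  transfer: 3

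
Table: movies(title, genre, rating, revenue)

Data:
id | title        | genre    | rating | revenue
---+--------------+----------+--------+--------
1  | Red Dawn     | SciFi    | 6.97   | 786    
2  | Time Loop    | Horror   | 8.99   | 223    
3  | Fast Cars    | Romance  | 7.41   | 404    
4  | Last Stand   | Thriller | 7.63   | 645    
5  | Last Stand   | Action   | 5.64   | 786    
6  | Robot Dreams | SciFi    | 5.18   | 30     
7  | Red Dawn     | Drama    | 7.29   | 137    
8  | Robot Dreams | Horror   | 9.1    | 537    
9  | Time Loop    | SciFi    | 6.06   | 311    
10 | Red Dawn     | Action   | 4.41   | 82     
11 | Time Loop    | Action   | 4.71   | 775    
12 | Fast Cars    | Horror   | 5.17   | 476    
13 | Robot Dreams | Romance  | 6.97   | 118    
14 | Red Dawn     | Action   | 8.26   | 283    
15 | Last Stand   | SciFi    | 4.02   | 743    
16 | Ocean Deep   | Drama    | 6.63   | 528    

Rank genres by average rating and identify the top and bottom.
SELECT genre, AVG(rating)
FROM movies
GROUP BY genre
ORDER BY AVG(rating)

All groups:
  SciFi: 5.56
  Action: 5.76
  Drama: 6.96
  Romance: 7.19
  Thriller: 7.63
  Horror: 7.75

Highest: Horror (7.75)
Lowest: SciFi (5.56)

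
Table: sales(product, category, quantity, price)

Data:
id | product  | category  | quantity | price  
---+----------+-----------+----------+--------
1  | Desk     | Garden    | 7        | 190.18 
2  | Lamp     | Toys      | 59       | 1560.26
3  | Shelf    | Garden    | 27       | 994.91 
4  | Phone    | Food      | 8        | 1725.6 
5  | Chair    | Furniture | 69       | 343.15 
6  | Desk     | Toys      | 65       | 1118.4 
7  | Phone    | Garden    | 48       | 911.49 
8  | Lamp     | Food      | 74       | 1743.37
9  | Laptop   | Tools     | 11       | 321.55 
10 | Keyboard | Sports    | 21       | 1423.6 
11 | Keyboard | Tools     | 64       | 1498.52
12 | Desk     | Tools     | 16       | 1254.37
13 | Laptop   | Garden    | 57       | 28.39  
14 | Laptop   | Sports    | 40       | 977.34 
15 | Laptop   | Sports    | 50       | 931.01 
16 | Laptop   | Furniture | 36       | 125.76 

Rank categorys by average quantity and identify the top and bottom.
SELECT category, AVG(quantity)
FROM sales
GROUP BY category
ORDER BY AVG(quantity)

All groups:
  Tools: 30.33
  Garden: 34.75
  Sports: 37.00
  Food: 41.00
  Furniture: 52.50
  Toys: 62.00

Highest: Toys (62.00)
Lowest: Tools (30.33)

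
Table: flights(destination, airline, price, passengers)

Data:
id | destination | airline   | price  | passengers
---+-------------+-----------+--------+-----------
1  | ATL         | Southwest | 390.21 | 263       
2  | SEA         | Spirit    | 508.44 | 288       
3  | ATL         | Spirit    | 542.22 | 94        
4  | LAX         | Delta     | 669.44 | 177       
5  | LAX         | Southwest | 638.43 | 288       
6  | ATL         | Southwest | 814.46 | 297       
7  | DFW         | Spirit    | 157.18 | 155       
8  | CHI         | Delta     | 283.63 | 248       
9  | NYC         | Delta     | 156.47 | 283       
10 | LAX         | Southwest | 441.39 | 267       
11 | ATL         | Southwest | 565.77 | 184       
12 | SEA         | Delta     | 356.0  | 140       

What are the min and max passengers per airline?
SELECT airline, MIN(passengers), MAX(passengers)
FROM flights
GROUP BY airline

Result:
  Delta: min=140, max=283
  Southwest: min=184, max=297
  Spirit: min=94, max=288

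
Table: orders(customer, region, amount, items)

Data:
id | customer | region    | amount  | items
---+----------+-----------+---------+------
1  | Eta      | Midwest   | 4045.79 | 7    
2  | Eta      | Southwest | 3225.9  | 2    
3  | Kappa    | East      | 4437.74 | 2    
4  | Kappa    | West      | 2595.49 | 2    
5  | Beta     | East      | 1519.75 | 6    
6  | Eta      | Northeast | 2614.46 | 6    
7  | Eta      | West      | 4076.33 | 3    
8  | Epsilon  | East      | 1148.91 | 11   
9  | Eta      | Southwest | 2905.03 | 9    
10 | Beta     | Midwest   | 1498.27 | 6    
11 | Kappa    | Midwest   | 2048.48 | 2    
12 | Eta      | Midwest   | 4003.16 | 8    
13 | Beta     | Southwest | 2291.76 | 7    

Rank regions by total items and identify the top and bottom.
SELECT region, SUM(items)
FROM orders
GROUP BY region
ORDER BY SUM(items)

All groups:
  West: 5
  Northeast: 6
  Southwest: 18
  East: 19
  Midwest: 23

Highest: Midwest (23)
Lowest: West (5)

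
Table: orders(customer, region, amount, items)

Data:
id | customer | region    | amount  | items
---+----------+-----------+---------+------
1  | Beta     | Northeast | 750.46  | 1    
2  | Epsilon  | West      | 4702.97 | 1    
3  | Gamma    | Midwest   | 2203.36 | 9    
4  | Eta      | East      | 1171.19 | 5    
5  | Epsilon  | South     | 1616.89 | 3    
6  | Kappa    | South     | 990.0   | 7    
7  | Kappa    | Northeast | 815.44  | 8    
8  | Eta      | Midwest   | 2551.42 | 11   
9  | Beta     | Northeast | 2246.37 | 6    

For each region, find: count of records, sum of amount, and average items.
SELECT region,
       COUNT(*) as cnt,
       SUM(amount) as total_amount,
       AVG(items) as avg_items
FROM orders
GROUP BY region

Result:
  East: 1 records, 1171.19 total amount, 5.00 avg items
  Midwest: 2 records, 4754.78 total amount, 10.00 avg items
  Northeast: 3 records, 3812.27 total amount, 5.00 avg items
  South: 2 records, 2606.89 total amount, 5.00 avg items
  West: 1 records, 4702.97 total amount, 1.00 avg items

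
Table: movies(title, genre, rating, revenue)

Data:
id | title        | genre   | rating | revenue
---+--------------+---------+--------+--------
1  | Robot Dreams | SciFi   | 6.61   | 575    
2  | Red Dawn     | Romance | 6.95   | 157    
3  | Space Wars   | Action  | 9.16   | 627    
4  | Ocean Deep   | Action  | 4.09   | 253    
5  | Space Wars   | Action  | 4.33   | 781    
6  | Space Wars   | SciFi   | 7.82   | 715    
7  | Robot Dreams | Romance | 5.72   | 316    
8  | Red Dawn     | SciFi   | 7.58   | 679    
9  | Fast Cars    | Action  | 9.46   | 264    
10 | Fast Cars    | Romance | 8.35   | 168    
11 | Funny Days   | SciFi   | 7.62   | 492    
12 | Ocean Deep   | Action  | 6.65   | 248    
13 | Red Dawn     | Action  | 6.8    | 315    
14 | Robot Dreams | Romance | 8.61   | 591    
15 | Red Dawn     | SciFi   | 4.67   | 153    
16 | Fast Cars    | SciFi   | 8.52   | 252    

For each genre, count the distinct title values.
SELECT genre, COUNT(DISTINCT title)
FROM movies
GROUP BY genre

Result:
  Action: 4 distinct
  Romance: 3 distinct
  SciFi: 5 distinct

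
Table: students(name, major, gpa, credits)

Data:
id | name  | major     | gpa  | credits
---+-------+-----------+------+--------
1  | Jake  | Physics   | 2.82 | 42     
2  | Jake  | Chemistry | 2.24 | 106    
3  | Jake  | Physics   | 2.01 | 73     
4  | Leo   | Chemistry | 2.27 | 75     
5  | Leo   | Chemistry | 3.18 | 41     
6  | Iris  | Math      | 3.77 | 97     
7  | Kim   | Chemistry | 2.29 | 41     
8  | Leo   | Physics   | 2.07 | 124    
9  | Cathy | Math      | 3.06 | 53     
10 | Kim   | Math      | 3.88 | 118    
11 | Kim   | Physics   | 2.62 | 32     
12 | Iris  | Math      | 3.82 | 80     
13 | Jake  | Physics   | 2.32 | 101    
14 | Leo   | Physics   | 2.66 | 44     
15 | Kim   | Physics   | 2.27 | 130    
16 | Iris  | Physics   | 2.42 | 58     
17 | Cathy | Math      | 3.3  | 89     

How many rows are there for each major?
SELECT major, COUNT(*) as count
FROM students
GROUP BY major

Result:
  Chemistry: 4
  Math: 5
  Physics: 8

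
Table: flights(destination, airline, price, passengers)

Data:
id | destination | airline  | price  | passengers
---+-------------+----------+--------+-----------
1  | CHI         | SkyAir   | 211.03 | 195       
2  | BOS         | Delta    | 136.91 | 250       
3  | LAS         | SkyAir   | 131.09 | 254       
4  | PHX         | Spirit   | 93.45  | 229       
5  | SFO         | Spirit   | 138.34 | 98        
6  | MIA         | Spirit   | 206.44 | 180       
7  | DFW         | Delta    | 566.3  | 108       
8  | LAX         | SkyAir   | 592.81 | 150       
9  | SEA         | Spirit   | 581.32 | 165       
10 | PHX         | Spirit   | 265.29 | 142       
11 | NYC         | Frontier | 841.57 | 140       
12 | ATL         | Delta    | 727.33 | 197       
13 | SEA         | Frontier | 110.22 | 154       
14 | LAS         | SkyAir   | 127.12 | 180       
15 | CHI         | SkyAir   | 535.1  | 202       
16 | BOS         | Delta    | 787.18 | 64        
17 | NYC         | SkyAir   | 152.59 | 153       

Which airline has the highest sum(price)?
SELECT airline, SUM(price) as val
FROM flights
GROUP BY airline
ORDER BY val DESC
LIMIT 1

Result: Delta with sum(price) = 2217.72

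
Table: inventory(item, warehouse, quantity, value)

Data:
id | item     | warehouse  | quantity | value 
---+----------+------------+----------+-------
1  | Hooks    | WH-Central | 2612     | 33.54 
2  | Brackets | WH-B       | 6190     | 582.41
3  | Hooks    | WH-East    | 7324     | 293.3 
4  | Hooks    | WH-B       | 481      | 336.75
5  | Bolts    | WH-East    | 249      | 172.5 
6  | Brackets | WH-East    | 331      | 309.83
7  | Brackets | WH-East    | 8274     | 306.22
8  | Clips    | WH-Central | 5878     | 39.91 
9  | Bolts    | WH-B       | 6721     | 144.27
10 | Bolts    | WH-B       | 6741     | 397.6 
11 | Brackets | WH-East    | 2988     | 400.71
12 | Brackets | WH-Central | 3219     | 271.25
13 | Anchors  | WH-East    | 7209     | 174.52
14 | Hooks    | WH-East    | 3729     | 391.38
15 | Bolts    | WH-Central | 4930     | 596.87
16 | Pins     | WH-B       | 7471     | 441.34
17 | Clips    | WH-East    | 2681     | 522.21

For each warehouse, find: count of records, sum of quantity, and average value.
SELECT warehouse,
       COUNT(*) as cnt,
       SUM(quantity) as total_quantity,
       AVG(value) as avg_value
FROM inventory
GROUP BY warehouse

Result:
  WH-B: 5 records, 27604 total quantity, 380.47 avg value
  WH-Central: 4 records, 16639 total quantity, 235.39 avg value
  WH-East: 8 records, 32785 total quantity, 321.33 avg value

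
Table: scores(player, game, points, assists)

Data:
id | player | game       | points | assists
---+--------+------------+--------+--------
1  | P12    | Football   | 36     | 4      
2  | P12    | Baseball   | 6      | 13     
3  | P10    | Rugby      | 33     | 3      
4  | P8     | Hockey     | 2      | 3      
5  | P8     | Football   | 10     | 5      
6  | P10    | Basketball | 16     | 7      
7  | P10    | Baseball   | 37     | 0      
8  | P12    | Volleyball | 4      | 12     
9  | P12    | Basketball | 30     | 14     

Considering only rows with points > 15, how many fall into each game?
SELECT game, COUNT(*)
FROM scores
WHERE points > 15
GROUP BY game

Note: WHERE filters rows before grouping.

Result:
  Baseball: 1
  Basketball: 2
  Football: 1
  Rugby: 1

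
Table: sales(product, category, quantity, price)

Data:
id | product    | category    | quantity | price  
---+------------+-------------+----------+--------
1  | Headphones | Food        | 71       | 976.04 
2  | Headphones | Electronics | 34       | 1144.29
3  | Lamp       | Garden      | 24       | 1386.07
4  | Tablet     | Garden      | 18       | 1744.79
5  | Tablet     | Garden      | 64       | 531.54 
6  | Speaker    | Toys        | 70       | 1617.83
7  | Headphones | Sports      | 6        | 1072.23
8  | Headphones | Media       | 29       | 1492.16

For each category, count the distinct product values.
SELECT category, COUNT(DISTINCT product)
FROM sales
GROUP BY category

Result:
  Electronics: 1 distinct
  Food: 1 distinct
  Garden: 2 distinct
  Media: 1 distinct
  Sports: 1 distinct
  Toys: 1 distinct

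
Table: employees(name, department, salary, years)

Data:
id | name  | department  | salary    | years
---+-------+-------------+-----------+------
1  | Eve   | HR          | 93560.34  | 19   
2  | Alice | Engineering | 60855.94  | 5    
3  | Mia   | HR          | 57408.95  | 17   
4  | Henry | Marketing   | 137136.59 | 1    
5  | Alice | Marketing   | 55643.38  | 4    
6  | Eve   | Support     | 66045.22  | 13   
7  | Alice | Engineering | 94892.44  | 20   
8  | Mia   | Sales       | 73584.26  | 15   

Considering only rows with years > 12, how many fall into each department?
SELECT department, COUNT(*)
FROM employees
WHERE years > 12
GROUP BY department

Note: WHERE filters rows before grouping.

Result:
  Engineering: 1
  HR: 2
  Sales: 1
  Support: 1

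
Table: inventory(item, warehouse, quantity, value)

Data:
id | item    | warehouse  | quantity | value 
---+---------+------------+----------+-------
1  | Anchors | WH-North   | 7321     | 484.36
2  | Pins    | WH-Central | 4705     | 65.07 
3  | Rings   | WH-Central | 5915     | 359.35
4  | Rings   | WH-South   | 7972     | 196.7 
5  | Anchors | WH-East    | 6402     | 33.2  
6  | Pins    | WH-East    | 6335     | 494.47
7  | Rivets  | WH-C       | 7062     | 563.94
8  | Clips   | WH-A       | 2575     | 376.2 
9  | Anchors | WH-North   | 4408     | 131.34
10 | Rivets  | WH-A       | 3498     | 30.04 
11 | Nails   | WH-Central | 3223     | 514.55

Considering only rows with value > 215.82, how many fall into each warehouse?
SELECT warehouse, COUNT(*)
FROM inventory
WHERE value > 215.82
GROUP BY warehouse

Note: WHERE filters rows before grouping.

Result:
  WH-A: 1
  WH-C: 1
  WH-Central: 2
  WH-East: 1
  WH-North: 1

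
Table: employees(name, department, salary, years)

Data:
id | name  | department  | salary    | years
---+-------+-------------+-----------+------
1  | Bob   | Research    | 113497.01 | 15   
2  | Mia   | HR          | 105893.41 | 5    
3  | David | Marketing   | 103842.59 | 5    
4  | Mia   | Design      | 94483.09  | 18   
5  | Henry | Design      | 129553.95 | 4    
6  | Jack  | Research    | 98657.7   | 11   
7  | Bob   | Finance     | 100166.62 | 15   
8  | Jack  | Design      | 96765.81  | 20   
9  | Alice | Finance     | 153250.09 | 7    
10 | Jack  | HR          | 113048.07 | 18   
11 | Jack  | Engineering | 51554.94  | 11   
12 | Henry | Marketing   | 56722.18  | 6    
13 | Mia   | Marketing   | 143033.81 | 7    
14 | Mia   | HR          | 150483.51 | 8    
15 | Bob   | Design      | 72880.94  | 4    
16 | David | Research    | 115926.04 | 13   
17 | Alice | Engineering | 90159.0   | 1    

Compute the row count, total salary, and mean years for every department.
SELECT department,
       COUNT(*) as cnt,
       SUM(salary) as total_salary,
       AVG(years) as avg_years
FROM employees
GROUP BY department

Result:
  Design: 4 records, 393683.79 total salary, 11.50 avg years
  Engineering: 2 records, 141713.94 total salary, 6.00 avg years
  Finance: 2 records, 253416.71 total salary, 11.00 avg years
  HR: 3 records, 369424.99 total salary, 10.33 avg years
  Marketing: 3 records, 303598.58 total salary, 6.00 avg years
  Research: 3 records, 328080.75 total salary, 13.00 avg years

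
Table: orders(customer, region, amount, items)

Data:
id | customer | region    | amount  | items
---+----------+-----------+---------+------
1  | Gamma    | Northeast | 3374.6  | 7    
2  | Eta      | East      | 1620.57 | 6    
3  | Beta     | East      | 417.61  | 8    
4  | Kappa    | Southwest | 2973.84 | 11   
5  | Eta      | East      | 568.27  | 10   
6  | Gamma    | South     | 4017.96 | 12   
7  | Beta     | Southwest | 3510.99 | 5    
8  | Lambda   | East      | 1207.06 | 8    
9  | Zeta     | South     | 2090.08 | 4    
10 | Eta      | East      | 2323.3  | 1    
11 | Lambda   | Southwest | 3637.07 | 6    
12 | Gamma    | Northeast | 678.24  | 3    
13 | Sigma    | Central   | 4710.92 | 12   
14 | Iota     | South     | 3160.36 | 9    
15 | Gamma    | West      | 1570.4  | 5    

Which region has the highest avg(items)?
SELECT region, AVG(items) as val
FROM orders
GROUP BY region
ORDER BY val DESC
LIMIT 1

Result: Central with avg(items) = 12.00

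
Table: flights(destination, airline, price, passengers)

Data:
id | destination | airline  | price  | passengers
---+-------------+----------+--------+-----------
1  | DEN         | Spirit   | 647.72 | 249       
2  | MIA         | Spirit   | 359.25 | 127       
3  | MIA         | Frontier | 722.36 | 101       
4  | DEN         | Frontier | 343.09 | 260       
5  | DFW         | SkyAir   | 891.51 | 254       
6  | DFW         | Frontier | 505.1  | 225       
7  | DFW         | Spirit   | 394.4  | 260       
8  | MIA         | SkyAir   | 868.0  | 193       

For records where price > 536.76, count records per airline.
SELECT airline, COUNT(*)
FROM flights
WHERE price > 536.76
GROUP BY airline

Note: WHERE filters rows before grouping.

Result:
  Frontier: 1
  SkyAir: 2
  Spirit: 1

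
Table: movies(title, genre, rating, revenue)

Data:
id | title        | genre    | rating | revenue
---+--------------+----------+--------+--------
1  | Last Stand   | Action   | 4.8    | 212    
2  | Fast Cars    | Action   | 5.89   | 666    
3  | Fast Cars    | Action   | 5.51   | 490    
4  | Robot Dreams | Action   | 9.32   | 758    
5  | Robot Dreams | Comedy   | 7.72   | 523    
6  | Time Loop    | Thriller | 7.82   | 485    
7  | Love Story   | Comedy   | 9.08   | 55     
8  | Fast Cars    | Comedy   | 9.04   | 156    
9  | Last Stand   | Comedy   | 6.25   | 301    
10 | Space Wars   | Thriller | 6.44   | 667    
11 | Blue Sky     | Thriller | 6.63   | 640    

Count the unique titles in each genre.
SELECT genre, COUNT(DISTINCT title)
FROM movies
GROUP BY genre

Result:
  Action: 3 distinct
  Comedy: 4 distinct
  Thriller: 3 distinct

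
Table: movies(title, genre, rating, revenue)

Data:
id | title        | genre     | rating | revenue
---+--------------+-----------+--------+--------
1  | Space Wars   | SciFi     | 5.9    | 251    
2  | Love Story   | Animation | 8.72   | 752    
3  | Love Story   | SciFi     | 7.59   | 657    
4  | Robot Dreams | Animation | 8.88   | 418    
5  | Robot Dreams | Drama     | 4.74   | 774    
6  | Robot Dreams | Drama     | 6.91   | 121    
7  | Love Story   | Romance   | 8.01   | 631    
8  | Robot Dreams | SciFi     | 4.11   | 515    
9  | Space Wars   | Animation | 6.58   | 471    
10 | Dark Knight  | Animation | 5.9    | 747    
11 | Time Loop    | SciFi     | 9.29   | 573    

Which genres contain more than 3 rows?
SELECT genre, COUNT(*) as cnt
FROM movies
GROUP BY genre
HAVING COUNT(*) > 3

Result:
  Animation: 4
  SciFi: 4

Note: HAVING filters groups after aggregation, WHERE filters rows before.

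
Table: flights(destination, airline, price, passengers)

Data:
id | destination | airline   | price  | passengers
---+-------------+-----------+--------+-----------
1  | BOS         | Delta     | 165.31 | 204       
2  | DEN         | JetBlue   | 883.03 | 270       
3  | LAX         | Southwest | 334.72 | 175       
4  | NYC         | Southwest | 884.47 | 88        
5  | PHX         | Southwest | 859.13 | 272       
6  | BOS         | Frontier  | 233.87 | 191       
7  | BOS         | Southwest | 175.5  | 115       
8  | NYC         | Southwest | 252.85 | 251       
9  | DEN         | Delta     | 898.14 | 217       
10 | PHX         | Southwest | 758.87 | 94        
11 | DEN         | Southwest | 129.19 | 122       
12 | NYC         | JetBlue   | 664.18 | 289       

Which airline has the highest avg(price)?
SELECT airline, AVG(price) as val
FROM flights
GROUP BY airline
ORDER BY val DESC
LIMIT 1

Result: JetBlue with avg(price) = 773.61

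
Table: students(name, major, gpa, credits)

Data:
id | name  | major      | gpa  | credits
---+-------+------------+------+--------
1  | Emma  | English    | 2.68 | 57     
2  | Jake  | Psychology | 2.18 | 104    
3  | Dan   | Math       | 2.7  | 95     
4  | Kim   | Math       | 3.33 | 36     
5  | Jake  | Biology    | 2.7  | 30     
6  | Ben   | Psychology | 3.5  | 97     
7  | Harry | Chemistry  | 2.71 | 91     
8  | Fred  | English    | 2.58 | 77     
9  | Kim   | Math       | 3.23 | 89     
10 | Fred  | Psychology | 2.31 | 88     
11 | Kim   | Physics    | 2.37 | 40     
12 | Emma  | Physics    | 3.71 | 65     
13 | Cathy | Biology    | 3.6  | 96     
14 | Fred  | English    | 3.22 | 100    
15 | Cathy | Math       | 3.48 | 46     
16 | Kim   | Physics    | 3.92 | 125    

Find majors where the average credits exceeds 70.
SELECT major, AVG(credits)
FROM students
GROUP BY major
HAVING AVG(credits) > 70

Result:
  Chemistry: avg=91.00
  English: avg=78.00
  Physics: avg=76.67
  Psychology: avg=96.33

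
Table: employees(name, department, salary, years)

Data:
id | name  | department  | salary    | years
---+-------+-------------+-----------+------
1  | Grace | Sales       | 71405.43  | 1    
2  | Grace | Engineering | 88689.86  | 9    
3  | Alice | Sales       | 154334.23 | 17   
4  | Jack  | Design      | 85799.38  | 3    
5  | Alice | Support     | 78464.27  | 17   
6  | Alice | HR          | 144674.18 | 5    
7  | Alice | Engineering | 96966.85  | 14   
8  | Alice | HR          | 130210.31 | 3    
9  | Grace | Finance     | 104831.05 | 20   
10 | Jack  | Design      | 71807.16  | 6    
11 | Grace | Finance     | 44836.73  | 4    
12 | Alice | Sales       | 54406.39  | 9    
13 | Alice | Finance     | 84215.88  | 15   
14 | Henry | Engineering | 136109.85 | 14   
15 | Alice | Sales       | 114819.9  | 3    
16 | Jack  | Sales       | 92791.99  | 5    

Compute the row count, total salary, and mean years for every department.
SELECT department,
       COUNT(*) as cnt,
       SUM(salary) as total_salary,
       AVG(years) as avg_years
FROM employees
GROUP BY department

Result:
  Design: 2 records, 157606.54 total salary, 4.50 avg years
  Engineering: 3 records, 321766.56 total salary, 12.33 avg years
  Finance: 3 records, 233883.66 total salary, 13.00 avg years
  HR: 2 records, 274884.49 total salary, 4.00 avg years
  Sales: 5 records, 487757.94 total salary, 7.00 avg years
  Support: 1 records, 78464.27 total salary, 17.00 avg years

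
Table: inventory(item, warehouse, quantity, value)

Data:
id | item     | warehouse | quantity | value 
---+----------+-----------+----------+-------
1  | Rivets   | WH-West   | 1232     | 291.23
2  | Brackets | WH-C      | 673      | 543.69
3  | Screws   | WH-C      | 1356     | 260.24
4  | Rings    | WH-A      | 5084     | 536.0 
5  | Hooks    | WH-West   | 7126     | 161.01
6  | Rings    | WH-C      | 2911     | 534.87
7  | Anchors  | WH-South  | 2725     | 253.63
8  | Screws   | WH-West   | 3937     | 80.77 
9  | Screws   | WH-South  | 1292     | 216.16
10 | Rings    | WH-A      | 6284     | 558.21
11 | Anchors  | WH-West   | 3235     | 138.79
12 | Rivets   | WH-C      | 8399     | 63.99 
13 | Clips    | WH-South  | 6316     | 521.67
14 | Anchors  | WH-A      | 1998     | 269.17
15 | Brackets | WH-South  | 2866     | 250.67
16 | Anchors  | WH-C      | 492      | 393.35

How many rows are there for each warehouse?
SELECT warehouse, COUNT(*) as count
FROM inventory
GROUP BY warehouse

Result:
  WH-A: 3
  WH-C: 5
  WH-South: 4
  WH-West: 4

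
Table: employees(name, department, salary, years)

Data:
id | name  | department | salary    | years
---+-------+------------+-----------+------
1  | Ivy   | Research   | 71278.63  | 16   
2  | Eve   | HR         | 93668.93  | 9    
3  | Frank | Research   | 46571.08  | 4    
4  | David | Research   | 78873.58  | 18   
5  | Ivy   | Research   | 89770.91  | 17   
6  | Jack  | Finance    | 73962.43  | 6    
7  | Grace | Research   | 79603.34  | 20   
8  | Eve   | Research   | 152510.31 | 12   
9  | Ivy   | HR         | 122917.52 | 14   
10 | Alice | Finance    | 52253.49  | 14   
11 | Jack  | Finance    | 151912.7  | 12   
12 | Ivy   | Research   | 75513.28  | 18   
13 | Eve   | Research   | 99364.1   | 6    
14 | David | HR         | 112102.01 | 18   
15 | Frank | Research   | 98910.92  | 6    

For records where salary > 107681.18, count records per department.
SELECT department, COUNT(*)
FROM employees
WHERE salary > 107681.18
GROUP BY department

Note: WHERE filters rows before grouping.

Result:
  Finance: 1
  HR: 2
  Research: 1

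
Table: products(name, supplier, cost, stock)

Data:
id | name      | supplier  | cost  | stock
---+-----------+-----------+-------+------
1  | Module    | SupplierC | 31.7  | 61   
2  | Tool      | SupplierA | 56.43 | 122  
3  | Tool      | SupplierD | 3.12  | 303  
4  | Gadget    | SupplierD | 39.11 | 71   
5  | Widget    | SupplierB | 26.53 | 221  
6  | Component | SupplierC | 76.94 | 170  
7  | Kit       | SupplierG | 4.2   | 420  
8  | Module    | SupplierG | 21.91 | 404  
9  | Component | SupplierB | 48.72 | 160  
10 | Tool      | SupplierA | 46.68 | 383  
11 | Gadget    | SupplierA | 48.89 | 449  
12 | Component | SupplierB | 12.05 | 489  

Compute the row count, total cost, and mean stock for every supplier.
SELECT supplier,
       COUNT(*) as cnt,
       SUM(cost) as total_cost,
       AVG(stock) as avg_stock
FROM products
GROUP BY supplier

Result:
  SupplierA: 3 records, 152.00 total cost, 318.00 avg stock
  SupplierB: 3 records, 87.30 total cost, 290.00 avg stock
  SupplierC: 2 records, 108.64 total cost, 115.50 avg stock
  SupplierD: 2 records, 42.23 total cost, 187.00 avg stock
  SupplierG: 2 records, 26.11 total cost, 412.00 avg stock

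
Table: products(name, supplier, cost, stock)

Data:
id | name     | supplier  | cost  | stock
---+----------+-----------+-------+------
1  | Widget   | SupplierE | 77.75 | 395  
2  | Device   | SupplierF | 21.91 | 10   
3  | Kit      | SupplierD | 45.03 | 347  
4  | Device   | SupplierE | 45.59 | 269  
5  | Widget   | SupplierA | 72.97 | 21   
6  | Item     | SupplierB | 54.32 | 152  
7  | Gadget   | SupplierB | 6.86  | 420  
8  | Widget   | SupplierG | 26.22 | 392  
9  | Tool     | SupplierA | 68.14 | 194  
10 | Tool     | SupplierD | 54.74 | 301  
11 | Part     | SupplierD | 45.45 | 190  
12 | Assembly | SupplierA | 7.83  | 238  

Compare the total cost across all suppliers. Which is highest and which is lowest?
SELECT supplier, SUM(cost)
FROM products
GROUP BY supplier
ORDER BY SUM(cost)

All groups:
  SupplierF: 21.91
  SupplierG: 26.22
  SupplierB: 61.18
  SupplierE: 123.34
  SupplierD: 145.22
  SupplierA: 148.94

Highest: SupplierA (148.94)
Lowest: SupplierF (21.91)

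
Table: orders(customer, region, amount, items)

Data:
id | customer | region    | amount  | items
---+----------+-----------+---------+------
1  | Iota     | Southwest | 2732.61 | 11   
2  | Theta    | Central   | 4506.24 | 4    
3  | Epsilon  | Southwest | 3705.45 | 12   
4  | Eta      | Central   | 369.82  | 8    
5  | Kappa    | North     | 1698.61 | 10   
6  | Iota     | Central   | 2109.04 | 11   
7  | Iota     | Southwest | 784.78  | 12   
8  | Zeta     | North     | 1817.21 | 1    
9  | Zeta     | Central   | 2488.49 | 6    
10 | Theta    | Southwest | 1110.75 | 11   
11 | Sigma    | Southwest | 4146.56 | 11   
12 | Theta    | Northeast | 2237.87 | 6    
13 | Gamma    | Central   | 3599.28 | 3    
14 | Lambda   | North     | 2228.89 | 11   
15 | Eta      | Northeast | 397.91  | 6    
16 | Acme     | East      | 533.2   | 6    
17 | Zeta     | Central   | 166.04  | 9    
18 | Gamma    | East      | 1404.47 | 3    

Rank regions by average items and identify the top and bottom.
SELECT region, AVG(items)
FROM orders
GROUP BY region
ORDER BY AVG(items)

All groups:
  East: 4.50
  Northeast: 6.00
  Central: 6.83
  North: 7.33
  Southwest: 11.40

Highest: Southwest (11.40)
Lowest: East (4.50)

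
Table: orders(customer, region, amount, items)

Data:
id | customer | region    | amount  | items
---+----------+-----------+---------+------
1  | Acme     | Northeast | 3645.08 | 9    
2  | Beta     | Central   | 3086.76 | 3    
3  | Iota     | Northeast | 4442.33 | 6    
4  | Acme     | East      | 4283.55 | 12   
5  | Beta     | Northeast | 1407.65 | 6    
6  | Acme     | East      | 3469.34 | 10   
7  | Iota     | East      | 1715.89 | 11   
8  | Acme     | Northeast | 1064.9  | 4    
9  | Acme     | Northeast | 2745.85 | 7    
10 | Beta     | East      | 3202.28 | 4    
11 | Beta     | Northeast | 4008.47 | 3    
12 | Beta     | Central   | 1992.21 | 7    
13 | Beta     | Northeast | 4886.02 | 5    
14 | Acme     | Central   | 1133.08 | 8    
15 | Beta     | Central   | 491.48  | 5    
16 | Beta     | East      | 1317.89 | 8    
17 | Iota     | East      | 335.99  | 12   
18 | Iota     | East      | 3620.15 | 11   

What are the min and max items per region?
SELECT region, MIN(items), MAX(items)
FROM orders
GROUP BY region

Result:
  Central: min=3, max=8
  East: min=4, max=12
  Northeast: min=3, max=9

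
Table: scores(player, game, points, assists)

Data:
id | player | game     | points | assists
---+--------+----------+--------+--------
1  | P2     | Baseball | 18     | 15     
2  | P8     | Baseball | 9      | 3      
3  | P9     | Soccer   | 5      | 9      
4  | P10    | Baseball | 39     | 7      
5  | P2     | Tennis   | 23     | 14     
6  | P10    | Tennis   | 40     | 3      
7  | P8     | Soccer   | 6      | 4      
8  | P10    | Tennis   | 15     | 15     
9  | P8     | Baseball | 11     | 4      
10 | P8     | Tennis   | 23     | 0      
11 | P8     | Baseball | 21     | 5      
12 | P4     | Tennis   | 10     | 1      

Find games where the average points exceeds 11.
SELECT game, AVG(points)
FROM scores
GROUP BY game
HAVING AVG(points) > 11

Result:
  Baseball: avg=19.60
  Tennis: avg=22.20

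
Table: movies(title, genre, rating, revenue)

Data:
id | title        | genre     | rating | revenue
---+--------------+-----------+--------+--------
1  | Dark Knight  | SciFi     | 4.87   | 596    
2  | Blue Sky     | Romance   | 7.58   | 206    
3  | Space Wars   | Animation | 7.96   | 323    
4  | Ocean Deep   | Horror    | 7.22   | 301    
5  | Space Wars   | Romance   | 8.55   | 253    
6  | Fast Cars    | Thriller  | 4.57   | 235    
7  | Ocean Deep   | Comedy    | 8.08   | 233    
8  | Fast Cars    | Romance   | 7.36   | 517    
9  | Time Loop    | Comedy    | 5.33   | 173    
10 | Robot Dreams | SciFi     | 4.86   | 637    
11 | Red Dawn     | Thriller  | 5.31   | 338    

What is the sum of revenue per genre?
SELECT genre, SUM(revenue) as result
FROM movies
GROUP BY genre

Result:
  Animation: 323
  Comedy: 406
  Horror: 301
  Romance: 976
  SciFi: 1233
  Thriller: 573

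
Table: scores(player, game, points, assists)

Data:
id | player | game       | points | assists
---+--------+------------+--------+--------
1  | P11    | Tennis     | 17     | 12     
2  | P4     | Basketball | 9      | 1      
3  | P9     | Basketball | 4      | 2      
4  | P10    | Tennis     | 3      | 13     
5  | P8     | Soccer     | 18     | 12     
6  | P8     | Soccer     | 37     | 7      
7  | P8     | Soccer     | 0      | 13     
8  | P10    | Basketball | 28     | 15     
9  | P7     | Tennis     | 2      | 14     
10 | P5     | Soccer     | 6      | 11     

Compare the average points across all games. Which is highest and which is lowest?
SELECT game, AVG(points)
FROM scores
GROUP BY game
ORDER BY AVG(points)

All groups:
  Tennis: 7.33
  Basketball: 13.67
  Soccer: 15.25

Highest: Soccer (15.25)
Lowest: Tennis (7.33)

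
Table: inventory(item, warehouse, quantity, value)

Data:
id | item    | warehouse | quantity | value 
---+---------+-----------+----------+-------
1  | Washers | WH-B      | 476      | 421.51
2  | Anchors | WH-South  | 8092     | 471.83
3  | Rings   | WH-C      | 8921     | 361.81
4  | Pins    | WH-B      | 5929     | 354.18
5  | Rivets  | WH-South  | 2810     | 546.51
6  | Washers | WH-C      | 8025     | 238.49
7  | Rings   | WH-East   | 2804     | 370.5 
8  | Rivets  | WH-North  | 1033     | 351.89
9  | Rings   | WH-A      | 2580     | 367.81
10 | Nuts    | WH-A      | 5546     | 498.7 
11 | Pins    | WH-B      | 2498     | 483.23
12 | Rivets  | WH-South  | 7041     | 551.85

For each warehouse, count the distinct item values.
SELECT warehouse, COUNT(DISTINCT item)
FROM inventory
GROUP BY warehouse

Result:
  WH-A: 2 distinct
  WH-B: 2 distinct
  WH-C: 2 distinct
  WH-East: 1 distinct
  WH-North: 1 distinct
  WH-South: 2 distinct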